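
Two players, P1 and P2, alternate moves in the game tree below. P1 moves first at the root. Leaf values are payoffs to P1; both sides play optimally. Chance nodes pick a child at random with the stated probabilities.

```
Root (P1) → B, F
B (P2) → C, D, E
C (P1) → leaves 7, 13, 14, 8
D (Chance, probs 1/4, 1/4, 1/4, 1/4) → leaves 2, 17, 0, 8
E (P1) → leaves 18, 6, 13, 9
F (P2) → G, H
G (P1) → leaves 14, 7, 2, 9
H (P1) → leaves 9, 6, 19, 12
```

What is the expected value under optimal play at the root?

C (P1): max(7, 13, 14, 8) = 14
D (Chance): 1/4·2 + 1/4·17 + 1/4·0 + 1/4·8 = 6.75
E (P1): max(18, 6, 13, 9) = 18
B (P2): min(14, 6.75, 18) = 6.75
G (P1): max(14, 7, 2, 9) = 14
H (P1): max(9, 6, 19, 12) = 19
F (P2): min(14, 19) = 14
Root (P1): max(6.75, 14) = 14

14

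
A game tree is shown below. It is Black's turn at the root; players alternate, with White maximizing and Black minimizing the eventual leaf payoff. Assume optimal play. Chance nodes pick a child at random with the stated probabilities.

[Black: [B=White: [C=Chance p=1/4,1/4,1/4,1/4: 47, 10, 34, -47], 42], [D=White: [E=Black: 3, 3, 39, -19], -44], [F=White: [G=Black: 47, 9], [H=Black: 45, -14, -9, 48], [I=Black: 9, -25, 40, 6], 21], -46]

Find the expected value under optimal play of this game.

C (Chance): 1/4·47 + 1/4·10 + 1/4·34 + 1/4·-47 = 11
B (White): max(11, 42) = 42
E (Black): min(3, 3, 39, -19) = -19
D (White): max(-19, -44) = -19
G (Black): min(47, 9) = 9
H (Black): min(45, -14, -9, 48) = -14
I (Black): min(9, -25, 40, 6) = -25
F (White): max(9, -14, -25, 21) = 21
Root (Black): min(42, -19, 21, -46) = -46

-46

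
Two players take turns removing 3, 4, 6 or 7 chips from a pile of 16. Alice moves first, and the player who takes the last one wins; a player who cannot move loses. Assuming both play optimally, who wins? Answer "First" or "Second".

First

Positions where the player to move wins (W) vs loses (L):
i:   0  1  2  3  4  5  6  7  8  9 10 11 12 13 14 15 16
     L  L  L  W  W  W  W  W  W  W  L  L  L  W  W  W  W
Position 16 is W, so the first player wins.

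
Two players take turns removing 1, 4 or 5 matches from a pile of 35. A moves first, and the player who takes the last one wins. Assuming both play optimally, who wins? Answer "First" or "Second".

Positions where the player to move wins (W) vs loses (L):
i:   0  1  2  3  4  5  6  7  8  9 10 11 12 13 14 15 16 17 18 19 20 21 22 23 24 25 26 27 28 29 30 31 32 33 34 35
     L  W  L  W  W  W  W  W  L  W  L  W  W  W  W  W  L  W  L  W  W  W  W  W  L  W  L  W  W  W  W  W  L  W  L  W
Position 35 is W, so the first player wins.

First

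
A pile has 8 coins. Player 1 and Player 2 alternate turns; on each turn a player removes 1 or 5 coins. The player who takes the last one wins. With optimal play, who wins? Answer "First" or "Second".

Second

i:   0  1  2  3  4  5  6  7  8
     L  W  L  W  L  W  L  W  L
Position 8 is L, so the second player wins.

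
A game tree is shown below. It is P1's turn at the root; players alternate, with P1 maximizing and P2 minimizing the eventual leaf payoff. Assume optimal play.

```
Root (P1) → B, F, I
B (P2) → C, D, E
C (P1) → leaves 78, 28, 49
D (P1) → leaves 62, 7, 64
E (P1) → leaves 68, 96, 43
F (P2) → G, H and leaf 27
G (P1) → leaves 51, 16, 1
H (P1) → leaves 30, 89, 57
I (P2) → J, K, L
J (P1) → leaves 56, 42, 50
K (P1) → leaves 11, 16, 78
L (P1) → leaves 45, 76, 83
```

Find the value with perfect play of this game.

C (P1): max(78, 28, 49) = 78
D (P1): max(62, 7, 64) = 64
E (P1): max(68, 96, 43) = 96
B (P2): min(78, 64, 96) = 64
G (P1): max(51, 16, 1) = 51
H (P1): max(30, 89, 57) = 89
F (P2): min(51, 89, 27) = 27
J (P1): max(56, 42, 50) = 56
K (P1): max(11, 16, 78) = 78
L (P1): max(45, 76, 83) = 83
I (P2): min(56, 78, 83) = 56
Root (P1): max(64, 27, 56) = 64

64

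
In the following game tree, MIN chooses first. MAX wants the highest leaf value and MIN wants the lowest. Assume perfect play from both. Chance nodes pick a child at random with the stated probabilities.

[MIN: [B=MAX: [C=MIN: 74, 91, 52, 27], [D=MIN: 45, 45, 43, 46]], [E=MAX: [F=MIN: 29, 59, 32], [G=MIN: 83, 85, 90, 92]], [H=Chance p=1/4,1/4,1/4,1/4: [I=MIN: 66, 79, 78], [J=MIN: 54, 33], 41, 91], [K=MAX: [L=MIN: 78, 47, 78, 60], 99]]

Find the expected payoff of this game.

43

C (MIN): min(74, 91, 52, 27) = 27
D (MIN): min(45, 45, 43, 46) = 43
B (MAX): max(27, 43) = 43
F (MIN): min(29, 59, 32) = 29
G (MIN): min(83, 85, 90, 92) = 83
E (MAX): max(29, 83) = 83
I (MIN): min(66, 79, 78) = 66
J (MIN): min(54, 33) = 33
H (Chance): 1/4·66 + 1/4·33 + 1/4·41 + 1/4·91 = 57.75
L (MIN): min(78, 47, 78, 60) = 47
K (MAX): max(47, 99) = 99
Root (MIN): min(43, 83, 57.75, 99) = 43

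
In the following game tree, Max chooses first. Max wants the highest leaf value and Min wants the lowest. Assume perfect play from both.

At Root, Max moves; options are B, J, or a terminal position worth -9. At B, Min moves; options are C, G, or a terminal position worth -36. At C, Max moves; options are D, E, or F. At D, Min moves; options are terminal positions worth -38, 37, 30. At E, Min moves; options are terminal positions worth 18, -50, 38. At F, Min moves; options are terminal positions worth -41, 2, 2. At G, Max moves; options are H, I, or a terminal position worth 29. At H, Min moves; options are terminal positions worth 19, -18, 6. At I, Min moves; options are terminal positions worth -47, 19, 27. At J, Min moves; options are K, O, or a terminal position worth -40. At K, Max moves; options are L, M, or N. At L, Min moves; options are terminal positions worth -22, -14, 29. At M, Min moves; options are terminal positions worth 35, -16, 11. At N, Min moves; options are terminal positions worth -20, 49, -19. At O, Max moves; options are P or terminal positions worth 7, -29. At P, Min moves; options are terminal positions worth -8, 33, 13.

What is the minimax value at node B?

-38

D: min(-38, 37, 30) = -38
E: min(18, -50, 38) = -50
F: min(-41, 2, 2) = -41
C: max(-38, -50, -41) = -38
H: min(19, -18, 6) = -18
I: min(-47, 19, 27) = -47
G: max(-18, -47, 29) = 29
B: min(-38, 29, -36) = -38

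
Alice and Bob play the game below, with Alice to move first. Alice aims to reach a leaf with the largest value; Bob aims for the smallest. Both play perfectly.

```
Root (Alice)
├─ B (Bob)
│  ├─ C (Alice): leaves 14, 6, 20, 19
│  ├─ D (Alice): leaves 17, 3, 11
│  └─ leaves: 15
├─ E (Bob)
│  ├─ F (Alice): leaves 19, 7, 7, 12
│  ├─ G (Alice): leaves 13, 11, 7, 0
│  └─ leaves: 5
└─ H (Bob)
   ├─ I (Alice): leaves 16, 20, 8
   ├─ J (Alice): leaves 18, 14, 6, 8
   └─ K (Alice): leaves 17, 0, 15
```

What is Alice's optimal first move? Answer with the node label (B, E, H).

H

C (Alice): max(14, 6, 20, 19) = 20
D (Alice): max(17, 3, 11) = 17
B (Bob): min(20, 17, 15) = 15
F (Alice): max(19, 7, 7, 12) = 19
G (Alice): max(13, 11, 7, 0) = 13
E (Bob): min(19, 13, 5) = 5
I (Alice): max(16, 20, 8) = 20
J (Alice): max(18, 14, 6, 8) = 18
K (Alice): max(17, 0, 15) = 17
H (Bob): min(20, 18, 17) = 17
Root (Alice): max(15, 5, 17) = 17
Alice picks the child with the highest value: H (value 17).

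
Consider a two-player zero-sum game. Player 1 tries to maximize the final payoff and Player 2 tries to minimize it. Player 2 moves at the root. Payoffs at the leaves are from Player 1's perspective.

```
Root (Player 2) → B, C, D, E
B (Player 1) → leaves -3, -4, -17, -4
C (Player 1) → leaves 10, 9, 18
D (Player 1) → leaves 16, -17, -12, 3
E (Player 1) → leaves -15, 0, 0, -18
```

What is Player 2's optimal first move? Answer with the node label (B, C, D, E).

B (Player 1): max(-3, -4, -17, -4) = -3
C (Player 1): max(10, 9, 18) = 18
D (Player 1): max(16, -17, -12, 3) = 16
E (Player 1): max(-15, 0, 0, -18) = 0
Root (Player 2): min(-3, 18, 16, 0) = -3
Player 2 picks the child with the lowest value: B (value -3).

B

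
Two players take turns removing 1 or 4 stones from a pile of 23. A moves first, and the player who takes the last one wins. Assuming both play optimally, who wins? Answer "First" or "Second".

First

Compute winning (W) and losing (L) positions by backward induction:
i:   0  1  2  3  4  5  6  7  8  9 10 11 12 13 14 15 16 17 18 19 20 21 22 23
     L  W  L  W  W  L  W  L  W  W  L  W  L  W  W  L  W  L  W  W  L  W  L  W
Position 23 is W, so the first player wins.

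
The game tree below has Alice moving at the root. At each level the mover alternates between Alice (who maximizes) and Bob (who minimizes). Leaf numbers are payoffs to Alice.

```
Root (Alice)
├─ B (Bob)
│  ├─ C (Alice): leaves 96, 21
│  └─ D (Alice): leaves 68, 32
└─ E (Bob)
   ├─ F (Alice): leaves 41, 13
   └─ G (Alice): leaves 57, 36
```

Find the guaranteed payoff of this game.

C (Alice): max(96, 21) = 96
D (Alice): max(68, 32) = 68
B (Bob): min(96, 68) = 68
F (Alice): max(41, 13) = 41
G (Alice): max(57, 36) = 57
E (Bob): min(41, 57) = 41
Root (Alice): max(68, 41) = 68

68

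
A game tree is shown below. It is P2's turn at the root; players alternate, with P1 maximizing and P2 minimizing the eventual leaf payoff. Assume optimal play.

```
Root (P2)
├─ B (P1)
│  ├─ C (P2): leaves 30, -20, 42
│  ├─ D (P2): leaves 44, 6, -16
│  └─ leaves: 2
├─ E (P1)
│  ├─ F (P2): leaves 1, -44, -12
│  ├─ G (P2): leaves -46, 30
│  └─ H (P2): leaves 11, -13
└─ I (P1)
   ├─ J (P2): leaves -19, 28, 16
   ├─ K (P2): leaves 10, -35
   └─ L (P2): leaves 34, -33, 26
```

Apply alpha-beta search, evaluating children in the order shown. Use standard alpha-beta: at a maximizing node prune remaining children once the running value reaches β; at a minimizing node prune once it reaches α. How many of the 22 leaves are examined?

20

C [α=-∞,β=+∞]: v=-20
D [α=-20,β=+∞]: v=-16
B [α=-∞,β=+∞]: v=2
F [α=-∞,β=2]: v=-44
G [α=-44,β=2]: v=-46 after child 1 ≤ α → α-cutoff, skip 1
H [α=-44,β=2]: v=-13
E [α=-∞,β=2]: v=-13
J [α=-∞,β=-13]: v=-19
K [α=-19,β=-13]: v=-35
L [α=-19,β=-13]: v=-33 after child 2 ≤ α → α-cutoff, skip 1
I [α=-∞,β=-13]: v=-19
Root [α=-∞,β=+∞]: v=-19
Leaves evaluated: 20 of 22.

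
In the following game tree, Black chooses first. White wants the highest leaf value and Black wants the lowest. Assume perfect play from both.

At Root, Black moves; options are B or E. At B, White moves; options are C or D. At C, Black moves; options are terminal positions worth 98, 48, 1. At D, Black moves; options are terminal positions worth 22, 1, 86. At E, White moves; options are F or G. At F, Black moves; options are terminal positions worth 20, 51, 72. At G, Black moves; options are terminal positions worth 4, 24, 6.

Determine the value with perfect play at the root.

C (Black): min(98, 48, 1) = 1
D (Black): min(22, 1, 86) = 1
B (White): max(1, 1) = 1
F (Black): min(20, 51, 72) = 20
G (Black): min(4, 24, 6) = 4
E (White): max(20, 4) = 20
Root (Black): min(1, 20) = 1

1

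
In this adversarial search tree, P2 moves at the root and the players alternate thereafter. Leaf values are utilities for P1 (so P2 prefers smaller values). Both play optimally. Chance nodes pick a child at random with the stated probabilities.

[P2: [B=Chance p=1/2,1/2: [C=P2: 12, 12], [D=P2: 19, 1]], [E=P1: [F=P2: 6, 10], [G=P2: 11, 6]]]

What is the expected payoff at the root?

6

C (P2): min(12, 12) = 12
D (P2): min(19, 1) = 1
B (Chance): 1/2·12 + 1/2·1 = 6.5
F (P2): min(6, 10) = 6
G (P2): min(11, 6) = 6
E (P1): max(6, 6) = 6
Root (P2): min(6.5, 6) = 6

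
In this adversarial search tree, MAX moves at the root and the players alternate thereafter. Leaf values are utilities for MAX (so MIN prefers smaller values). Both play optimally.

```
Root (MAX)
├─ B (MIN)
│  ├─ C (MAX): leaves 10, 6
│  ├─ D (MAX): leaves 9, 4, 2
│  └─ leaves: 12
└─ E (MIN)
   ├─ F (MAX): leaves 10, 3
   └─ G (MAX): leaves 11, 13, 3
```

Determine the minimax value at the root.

10

C (MAX): max(10, 6) = 10
D (MAX): max(9, 4, 2) = 9
B (MIN): min(10, 9, 12) = 9
F (MAX): max(10, 3) = 10
G (MAX): max(11, 13, 3) = 13
E (MIN): min(10, 13) = 10
Root (MAX): max(9, 10) = 10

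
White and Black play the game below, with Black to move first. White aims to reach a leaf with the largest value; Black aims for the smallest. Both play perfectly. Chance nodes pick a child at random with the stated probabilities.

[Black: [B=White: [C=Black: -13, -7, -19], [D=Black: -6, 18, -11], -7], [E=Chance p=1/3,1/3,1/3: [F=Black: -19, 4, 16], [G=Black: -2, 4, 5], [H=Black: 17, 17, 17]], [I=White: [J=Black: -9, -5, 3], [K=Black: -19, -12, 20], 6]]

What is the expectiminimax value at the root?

C (Black): min(-13, -7, -19) = -19
D (Black): min(-6, 18, -11) = -11
B (White): max(-19, -11, -7) = -7
F (Black): min(-19, 4, 16) = -19
G (Black): min(-2, 4, 5) = -2
H (Black): min(17, 17, 17) = 17
E (Chance): 1/3·-19 + 1/3·-2 + 1/3·17 = -1.33
J (Black): min(-9, -5, 3) = -9
K (Black): min(-19, -12, 20) = -19
I (White): max(-9, -19, 6) = 6
Root (Black): min(-7, -1.33, 6) = -7

-7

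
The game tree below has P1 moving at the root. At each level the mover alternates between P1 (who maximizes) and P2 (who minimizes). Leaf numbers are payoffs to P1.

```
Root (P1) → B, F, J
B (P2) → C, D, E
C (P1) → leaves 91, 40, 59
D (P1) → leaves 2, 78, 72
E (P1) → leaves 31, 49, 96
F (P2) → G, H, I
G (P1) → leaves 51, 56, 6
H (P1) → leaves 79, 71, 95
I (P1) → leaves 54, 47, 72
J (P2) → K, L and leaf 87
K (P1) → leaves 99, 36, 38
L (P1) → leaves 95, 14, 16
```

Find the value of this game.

87

C (P1): max(91, 40, 59) = 91
D (P1): max(2, 78, 72) = 78
E (P1): max(31, 49, 96) = 96
B (P2): min(91, 78, 96) = 78
G (P1): max(51, 56, 6) = 56
H (P1): max(79, 71, 95) = 95
I (P1): max(54, 47, 72) = 72
F (P2): min(56, 95, 72) = 56
K (P1): max(99, 36, 38) = 99
L (P1): max(95, 14, 16) = 95
J (P2): min(99, 95, 87) = 87
Root (P1): max(78, 56, 87) = 87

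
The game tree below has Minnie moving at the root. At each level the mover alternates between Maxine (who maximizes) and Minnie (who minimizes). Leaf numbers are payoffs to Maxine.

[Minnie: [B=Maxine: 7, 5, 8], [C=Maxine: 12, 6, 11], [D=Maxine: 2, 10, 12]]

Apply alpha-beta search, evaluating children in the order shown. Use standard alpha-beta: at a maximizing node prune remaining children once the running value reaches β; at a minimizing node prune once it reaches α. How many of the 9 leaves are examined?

B [α=-∞,β=+∞]: v=8
C [α=-∞,β=8]: v=12 after child 1 ≥ β → β-cutoff, skip 2
D [α=-∞,β=8]: v=10 after child 2 ≥ β → β-cutoff, skip 1
Root [α=-∞,β=+∞]: v=8
Leaves evaluated: 6 of 9.

6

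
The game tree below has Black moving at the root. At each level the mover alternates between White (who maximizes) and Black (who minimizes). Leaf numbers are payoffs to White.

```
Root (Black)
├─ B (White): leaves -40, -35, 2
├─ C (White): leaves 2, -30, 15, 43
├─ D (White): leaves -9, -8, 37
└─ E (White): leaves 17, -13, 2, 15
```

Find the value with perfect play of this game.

2

B (White): max(-40, -35, 2) = 2
C (White): max(2, -30, 15, 43) = 43
D (White): max(-9, -8, 37) = 37
E (White): max(17, -13, 2, 15) = 17
Root (Black): min(2, 43, 37, 17) = 2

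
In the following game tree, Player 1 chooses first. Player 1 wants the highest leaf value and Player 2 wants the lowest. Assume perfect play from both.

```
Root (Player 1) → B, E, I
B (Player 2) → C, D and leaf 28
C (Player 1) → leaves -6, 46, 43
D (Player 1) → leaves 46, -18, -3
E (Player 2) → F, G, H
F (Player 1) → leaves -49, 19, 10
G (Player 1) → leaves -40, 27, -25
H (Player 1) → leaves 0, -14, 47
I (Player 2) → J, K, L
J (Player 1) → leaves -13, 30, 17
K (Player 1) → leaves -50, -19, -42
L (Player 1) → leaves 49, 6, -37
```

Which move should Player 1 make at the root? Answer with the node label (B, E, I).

B

C (Player 1): max(-6, 46, 43) = 46
D (Player 1): max(46, -18, -3) = 46
B (Player 2): min(46, 46, 28) = 28
F (Player 1): max(-49, 19, 10) = 19
G (Player 1): max(-40, 27, -25) = 27
H (Player 1): max(0, -14, 47) = 47
E (Player 2): min(19, 27, 47) = 19
J (Player 1): max(-13, 30, 17) = 30
K (Player 1): max(-50, -19, -42) = -19
L (Player 1): max(49, 6, -37) = 49
I (Player 2): min(30, -19, 49) = -19
Root (Player 1): max(28, 19, -19) = 28
Player 1 picks the child with the highest value: B (value 28).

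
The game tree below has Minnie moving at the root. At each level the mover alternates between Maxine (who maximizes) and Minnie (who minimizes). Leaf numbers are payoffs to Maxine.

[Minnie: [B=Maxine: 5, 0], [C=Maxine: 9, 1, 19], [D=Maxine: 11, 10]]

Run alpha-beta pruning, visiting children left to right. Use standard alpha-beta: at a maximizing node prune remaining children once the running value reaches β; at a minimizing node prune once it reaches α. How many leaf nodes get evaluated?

4

B [α=-∞,β=+∞]: v=5
C [α=-∞,β=5]: v=9 after child 1 ≥ β → β-cutoff, skip 2
D [α=-∞,β=5]: v=11 after child 1 ≥ β → β-cutoff, skip 1
Root [α=-∞,β=+∞]: v=5
Leaves evaluated: 4 of 7.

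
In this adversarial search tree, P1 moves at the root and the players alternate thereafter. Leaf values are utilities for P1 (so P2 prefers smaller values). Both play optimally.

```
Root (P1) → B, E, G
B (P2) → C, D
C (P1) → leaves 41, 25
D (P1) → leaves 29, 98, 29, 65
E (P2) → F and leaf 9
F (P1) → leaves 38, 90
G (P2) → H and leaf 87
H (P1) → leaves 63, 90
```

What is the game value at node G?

H: max(63, 90) = 90
G: min(90, 87) = 87

87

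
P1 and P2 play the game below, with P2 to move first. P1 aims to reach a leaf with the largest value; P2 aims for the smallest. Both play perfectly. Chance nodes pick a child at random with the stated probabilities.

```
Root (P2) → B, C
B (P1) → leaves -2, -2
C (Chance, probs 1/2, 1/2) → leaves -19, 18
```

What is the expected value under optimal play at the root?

B (P1): max(-2, -2) = -2
C (Chance): 1/2·-19 + 1/2·18 = -0.5
Root (P2): min(-2, -0.5) = -2

-2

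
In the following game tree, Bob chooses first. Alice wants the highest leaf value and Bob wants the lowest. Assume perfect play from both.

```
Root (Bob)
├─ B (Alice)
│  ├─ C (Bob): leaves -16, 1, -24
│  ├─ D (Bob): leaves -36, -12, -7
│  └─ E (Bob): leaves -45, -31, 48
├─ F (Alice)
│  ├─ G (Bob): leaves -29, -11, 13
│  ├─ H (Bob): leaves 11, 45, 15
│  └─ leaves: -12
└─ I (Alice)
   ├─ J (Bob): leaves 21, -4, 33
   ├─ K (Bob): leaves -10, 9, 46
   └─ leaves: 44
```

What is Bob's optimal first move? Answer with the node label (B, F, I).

B

C (Bob): min(-16, 1, -24) = -24
D (Bob): min(-36, -12, -7) = -36
E (Bob): min(-45, -31, 48) = -45
B (Alice): max(-24, -36, -45) = -24
G (Bob): min(-29, -11, 13) = -29
H (Bob): min(11, 45, 15) = 11
F (Alice): max(-29, 11, -12) = 11
J (Bob): min(21, -4, 33) = -4
K (Bob): min(-10, 9, 46) = -10
I (Alice): max(-4, -10, 44) = 44
Root (Bob): min(-24, 11, 44) = -24
Bob picks the child with the lowest value: B (value -24).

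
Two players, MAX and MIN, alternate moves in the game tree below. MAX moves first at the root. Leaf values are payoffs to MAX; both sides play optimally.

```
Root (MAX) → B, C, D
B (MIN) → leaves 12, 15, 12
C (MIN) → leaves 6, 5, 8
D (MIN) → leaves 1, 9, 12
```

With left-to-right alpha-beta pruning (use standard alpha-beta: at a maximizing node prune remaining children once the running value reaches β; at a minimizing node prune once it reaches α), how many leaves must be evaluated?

5

B [α=-∞,β=+∞]: v=12
C [α=12,β=+∞]: v=6 after child 1 ≤ α → α-cutoff, skip 2
D [α=12,β=+∞]: v=1 after child 1 ≤ α → α-cutoff, skip 2
Root [α=-∞,β=+∞]: v=12
Leaves evaluated: 5 of 9.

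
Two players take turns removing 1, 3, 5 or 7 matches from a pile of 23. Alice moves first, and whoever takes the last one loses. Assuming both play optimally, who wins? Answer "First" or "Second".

Compute winning (W) and losing (L) positions by backward induction:
i:   0  1  2  3  4  5  6  7  8  9 10 11 12 13 14 15 16 17 18 19 20 21 22 23
     W  L  W  L  W  L  W  L  W  L  W  L  W  L  W  L  W  L  W  L  W  L  W  L
Position 23 is L, so the second player wins.

Second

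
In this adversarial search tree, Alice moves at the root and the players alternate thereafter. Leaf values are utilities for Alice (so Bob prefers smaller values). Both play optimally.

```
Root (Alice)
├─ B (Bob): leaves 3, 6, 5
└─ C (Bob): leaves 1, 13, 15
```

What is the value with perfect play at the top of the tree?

B (Bob): min(3, 6, 5) = 3
C (Bob): min(1, 13, 15) = 1
Root (Alice): max(3, 1) = 3

3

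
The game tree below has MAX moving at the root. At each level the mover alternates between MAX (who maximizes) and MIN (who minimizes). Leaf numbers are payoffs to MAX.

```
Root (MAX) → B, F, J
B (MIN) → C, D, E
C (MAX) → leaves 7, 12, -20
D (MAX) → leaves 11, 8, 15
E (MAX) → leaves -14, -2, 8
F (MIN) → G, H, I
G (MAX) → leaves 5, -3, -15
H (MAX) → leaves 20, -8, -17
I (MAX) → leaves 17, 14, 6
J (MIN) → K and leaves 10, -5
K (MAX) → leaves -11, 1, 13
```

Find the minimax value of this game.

8

C (MAX): max(7, 12, -20) = 12
D (MAX): max(11, 8, 15) = 15
E (MAX): max(-14, -2, 8) = 8
B (MIN): min(12, 15, 8) = 8
G (MAX): max(5, -3, -15) = 5
H (MAX): max(20, -8, -17) = 20
I (MAX): max(17, 14, 6) = 17
F (MIN): min(5, 20, 17) = 5
K (MAX): max(-11, 1, 13) = 13
J (MIN): min(13, 10, -5) = -5
Root (MAX): max(8, 5, -5) = 8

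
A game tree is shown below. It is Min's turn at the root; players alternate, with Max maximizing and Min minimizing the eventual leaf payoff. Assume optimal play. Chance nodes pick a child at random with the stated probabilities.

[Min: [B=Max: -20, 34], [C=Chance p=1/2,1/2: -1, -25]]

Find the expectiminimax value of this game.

B (Max): max(-20, 34) = 34
C (Chance): 1/2·-1 + 1/2·-25 = -13
Root (Min): min(34, -13) = -13

-13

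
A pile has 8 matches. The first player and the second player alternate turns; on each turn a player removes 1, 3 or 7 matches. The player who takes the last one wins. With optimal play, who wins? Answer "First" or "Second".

Positions where the player to move wins (W) vs loses (L):
i:   0  1  2  3  4  5  6  7  8
     L  W  L  W  L  W  L  W  L
Position 8 is L, so the second player wins.

Second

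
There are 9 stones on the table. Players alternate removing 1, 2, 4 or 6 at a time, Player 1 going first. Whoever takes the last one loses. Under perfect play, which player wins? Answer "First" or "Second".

Mark each pile size as W (mover wins) or L (mover loses):
i:   0  1  2  3  4  5  6  7  8  9
     W  L  W  W  L  W  W  W  W  L
Position 9 is L, so the second player wins.

Second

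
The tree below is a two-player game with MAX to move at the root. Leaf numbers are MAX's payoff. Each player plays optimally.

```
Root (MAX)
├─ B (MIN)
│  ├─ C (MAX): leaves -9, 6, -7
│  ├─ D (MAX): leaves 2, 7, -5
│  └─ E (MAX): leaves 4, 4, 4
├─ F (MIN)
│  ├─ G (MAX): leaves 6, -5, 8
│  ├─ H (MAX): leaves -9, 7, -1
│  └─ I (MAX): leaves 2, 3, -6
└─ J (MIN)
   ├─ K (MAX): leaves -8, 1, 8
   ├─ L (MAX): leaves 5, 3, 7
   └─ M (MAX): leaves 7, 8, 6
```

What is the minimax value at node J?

7

K: max(-8, 1, 8) = 8
L: max(5, 3, 7) = 7
M: max(7, 8, 6) = 8
J: min(8, 7, 8) = 7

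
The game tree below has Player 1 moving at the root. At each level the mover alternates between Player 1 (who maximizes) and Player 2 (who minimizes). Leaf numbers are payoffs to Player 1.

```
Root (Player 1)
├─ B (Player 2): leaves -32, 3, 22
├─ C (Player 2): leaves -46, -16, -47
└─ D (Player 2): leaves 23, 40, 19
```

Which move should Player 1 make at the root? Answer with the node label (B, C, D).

B (Player 2): min(-32, 3, 22) = -32
C (Player 2): min(-46, -16, -47) = -47
D (Player 2): min(23, 40, 19) = 19
Root (Player 1): max(-32, -47, 19) = 19
Player 1 picks the child with the highest value: D (value 19).

D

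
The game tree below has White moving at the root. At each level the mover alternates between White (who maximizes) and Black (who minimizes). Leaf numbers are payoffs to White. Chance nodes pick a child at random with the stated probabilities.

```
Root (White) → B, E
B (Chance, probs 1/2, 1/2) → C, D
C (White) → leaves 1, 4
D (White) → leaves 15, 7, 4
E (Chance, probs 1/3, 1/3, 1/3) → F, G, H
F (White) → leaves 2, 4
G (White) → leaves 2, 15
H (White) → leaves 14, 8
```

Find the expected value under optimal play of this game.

11

C (White): max(1, 4) = 4
D (White): max(15, 7, 4) = 15
B (Chance): 1/2·4 + 1/2·15 = 9.5
F (White): max(2, 4) = 4
G (White): max(2, 15) = 15
H (White): max(14, 8) = 14
E (Chance): 1/3·4 + 1/3·15 + 1/3·14 = 11
Root (White): max(9.5, 11) = 11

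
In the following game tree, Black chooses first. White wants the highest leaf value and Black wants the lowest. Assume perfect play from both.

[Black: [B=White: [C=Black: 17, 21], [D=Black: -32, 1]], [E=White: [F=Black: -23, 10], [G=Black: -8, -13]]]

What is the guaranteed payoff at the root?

-13

C (Black): min(17, 21) = 17
D (Black): min(-32, 1) = -32
B (White): max(17, -32) = 17
F (Black): min(-23, 10) = -23
G (Black): min(-8, -13) = -13
E (White): max(-23, -13) = -13
Root (Black): min(17, -13) = -13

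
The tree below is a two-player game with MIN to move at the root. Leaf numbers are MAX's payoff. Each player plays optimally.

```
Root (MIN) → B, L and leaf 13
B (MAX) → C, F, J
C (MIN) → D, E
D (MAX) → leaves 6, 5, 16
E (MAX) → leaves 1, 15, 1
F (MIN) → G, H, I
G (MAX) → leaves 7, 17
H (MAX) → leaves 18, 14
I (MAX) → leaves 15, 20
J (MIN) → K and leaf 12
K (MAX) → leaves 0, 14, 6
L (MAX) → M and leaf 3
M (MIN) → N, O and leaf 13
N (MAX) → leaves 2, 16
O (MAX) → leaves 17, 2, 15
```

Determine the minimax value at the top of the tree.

D (MAX): max(6, 5, 16) = 16
E (MAX): max(1, 15, 1) = 15
C (MIN): min(16, 15) = 15
G (MAX): max(7, 17) = 17
H (MAX): max(18, 14) = 18
I (MAX): max(15, 20) = 20
F (MIN): min(17, 18, 20) = 17
K (MAX): max(0, 14, 6) = 14
J (MIN): min(14, 12) = 12
B (MAX): max(15, 17, 12) = 17
N (MAX): max(2, 16) = 16
O (MAX): max(17, 2, 15) = 17
M (MIN): min(16, 17, 13) = 13
L (MAX): max(13, 3) = 13
Root (MIN): min(17, 13, 13) = 13

13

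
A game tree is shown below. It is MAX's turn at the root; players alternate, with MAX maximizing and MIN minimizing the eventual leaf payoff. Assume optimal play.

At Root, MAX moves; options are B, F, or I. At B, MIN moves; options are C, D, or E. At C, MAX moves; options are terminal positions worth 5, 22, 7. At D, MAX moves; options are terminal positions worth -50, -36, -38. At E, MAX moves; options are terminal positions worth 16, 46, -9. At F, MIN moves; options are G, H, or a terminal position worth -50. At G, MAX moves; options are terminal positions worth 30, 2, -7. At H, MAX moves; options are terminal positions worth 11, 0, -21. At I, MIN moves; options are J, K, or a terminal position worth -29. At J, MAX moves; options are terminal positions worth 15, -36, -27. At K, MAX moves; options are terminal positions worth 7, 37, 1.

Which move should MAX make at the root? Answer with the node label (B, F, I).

I

C (MAX): max(5, 22, 7) = 22
D (MAX): max(-50, -36, -38) = -36
E (MAX): max(16, 46, -9) = 46
B (MIN): min(22, -36, 46) = -36
G (MAX): max(30, 2, -7) = 30
H (MAX): max(11, 0, -21) = 11
F (MIN): min(30, 11, -50) = -50
J (MAX): max(15, -36, -27) = 15
K (MAX): max(7, 37, 1) = 37
I (MIN): min(15, 37, -29) = -29
Root (MAX): max(-36, -50, -29) = -29
MAX picks the child with the highest value: I (value -29).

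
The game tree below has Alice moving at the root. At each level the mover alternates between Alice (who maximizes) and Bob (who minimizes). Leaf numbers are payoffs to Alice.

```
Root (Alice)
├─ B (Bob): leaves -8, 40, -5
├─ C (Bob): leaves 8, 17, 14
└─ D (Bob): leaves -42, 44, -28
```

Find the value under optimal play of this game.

8

B (Bob): min(-8, 40, -5) = -8
C (Bob): min(8, 17, 14) = 8
D (Bob): min(-42, 44, -28) = -42
Root (Alice): max(-8, 8, -42) = 8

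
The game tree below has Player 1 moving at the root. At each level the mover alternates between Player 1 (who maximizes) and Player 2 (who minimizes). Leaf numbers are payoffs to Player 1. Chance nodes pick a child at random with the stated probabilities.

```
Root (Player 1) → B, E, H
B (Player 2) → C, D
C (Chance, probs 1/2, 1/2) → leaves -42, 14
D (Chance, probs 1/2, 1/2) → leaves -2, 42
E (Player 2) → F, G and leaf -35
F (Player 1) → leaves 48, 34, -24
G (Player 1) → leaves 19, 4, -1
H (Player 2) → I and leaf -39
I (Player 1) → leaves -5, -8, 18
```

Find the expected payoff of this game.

C (Chance): 1/2·-42 + 1/2·14 = -14
D (Chance): 1/2·-2 + 1/2·42 = 20
B (Player 2): min(-14, 20) = -14
F (Player 1): max(48, 34, -24) = 48
G (Player 1): max(19, 4, -1) = 19
E (Player 2): min(48, 19, -35) = -35
I (Player 1): max(-5, -8, 18) = 18
H (Player 2): min(18, -39) = -39
Root (Player 1): max(-14, -35, -39) = -14

-14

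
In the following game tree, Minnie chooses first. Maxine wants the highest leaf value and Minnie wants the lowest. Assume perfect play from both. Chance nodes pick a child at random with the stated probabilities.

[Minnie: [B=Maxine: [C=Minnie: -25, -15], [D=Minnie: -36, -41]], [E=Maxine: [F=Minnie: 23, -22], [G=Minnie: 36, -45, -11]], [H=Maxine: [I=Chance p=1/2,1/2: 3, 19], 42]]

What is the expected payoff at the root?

C (Minnie): min(-25, -15) = -25
D (Minnie): min(-36, -41) = -41
B (Maxine): max(-25, -41) = -25
F (Minnie): min(23, -22) = -22
G (Minnie): min(36, -45, -11) = -45
E (Maxine): max(-22, -45) = -22
I (Chance): 1/2·3 + 1/2·19 = 11
H (Maxine): max(11, 42) = 42
Root (Minnie): min(-25, -22, 42) = -25

-25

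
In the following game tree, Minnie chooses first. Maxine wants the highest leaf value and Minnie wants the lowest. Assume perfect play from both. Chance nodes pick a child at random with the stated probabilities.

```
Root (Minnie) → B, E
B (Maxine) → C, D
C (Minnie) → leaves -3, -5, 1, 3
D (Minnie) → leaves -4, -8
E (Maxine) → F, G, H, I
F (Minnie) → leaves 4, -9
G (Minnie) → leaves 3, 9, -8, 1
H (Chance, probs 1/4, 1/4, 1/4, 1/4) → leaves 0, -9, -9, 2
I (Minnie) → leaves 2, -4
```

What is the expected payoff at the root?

-5

C (Minnie): min(-3, -5, 1, 3) = -5
D (Minnie): min(-4, -8) = -8
B (Maxine): max(-5, -8) = -5
F (Minnie): min(4, -9) = -9
G (Minnie): min(3, 9, -8, 1) = -8
H (Chance): 1/4·0 + 1/4·-9 + 1/4·-9 + 1/4·2 = -4
I (Minnie): min(2, -4) = -4
E (Maxine): max(-9, -8, -4, -4) = -4
Root (Minnie): min(-5, -4) = -5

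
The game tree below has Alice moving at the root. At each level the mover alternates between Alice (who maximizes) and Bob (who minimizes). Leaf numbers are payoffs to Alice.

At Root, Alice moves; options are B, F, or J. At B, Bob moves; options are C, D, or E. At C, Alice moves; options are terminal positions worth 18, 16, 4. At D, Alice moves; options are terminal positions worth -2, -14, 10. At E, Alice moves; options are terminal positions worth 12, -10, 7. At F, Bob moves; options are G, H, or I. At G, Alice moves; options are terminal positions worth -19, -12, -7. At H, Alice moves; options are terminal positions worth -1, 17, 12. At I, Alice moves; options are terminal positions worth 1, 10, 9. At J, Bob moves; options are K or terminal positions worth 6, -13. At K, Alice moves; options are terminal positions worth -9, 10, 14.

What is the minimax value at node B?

10

C: max(18, 16, 4) = 18
D: max(-2, -14, 10) = 10
E: max(12, -10, 7) = 12
B: min(18, 10, 12) = 10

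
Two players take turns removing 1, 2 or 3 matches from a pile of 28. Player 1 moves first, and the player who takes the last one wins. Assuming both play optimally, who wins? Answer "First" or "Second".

Second

Compute winning (W) and losing (L) positions by backward induction:
i:   0  1  2  3  4  5  6  7  8  9 10 11 12 13 14 15 16 17 18 19 20 21 22 23 24 25 26 27 28
     L  W  W  W  L  W  W  W  L  W  W  W  L  W  W  W  L  W  W  W  L  W  W  W  L  W  W  W  L
Position 28 is L, so the second player wins.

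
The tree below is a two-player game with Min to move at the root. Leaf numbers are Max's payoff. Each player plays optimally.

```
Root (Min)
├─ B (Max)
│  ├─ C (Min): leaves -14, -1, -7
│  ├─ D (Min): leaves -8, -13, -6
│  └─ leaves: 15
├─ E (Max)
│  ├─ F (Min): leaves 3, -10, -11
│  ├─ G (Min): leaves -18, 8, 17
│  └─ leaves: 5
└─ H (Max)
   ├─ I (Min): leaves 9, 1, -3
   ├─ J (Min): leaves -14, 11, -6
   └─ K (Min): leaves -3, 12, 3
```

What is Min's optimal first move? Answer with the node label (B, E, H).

C (Min): min(-14, -1, -7) = -14
D (Min): min(-8, -13, -6) = -13
B (Max): max(-14, -13, 15) = 15
F (Min): min(3, -10, -11) = -11
G (Min): min(-18, 8, 17) = -18
E (Max): max(-11, -18, 5) = 5
I (Min): min(9, 1, -3) = -3
J (Min): min(-14, 11, -6) = -14
K (Min): min(-3, 12, 3) = -3
H (Max): max(-3, -14, -3) = -3
Root (Min): min(15, 5, -3) = -3
Min picks the child with the lowest value: H (value -3).

H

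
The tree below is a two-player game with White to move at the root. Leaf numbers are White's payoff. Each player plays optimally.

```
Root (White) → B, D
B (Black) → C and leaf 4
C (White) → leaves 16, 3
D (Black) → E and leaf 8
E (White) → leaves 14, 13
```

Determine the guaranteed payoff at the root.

8

C (White): max(16, 3) = 16
B (Black): min(16, 4) = 4
E (White): max(14, 13) = 14
D (Black): min(14, 8) = 8
Root (White): max(4, 8) = 8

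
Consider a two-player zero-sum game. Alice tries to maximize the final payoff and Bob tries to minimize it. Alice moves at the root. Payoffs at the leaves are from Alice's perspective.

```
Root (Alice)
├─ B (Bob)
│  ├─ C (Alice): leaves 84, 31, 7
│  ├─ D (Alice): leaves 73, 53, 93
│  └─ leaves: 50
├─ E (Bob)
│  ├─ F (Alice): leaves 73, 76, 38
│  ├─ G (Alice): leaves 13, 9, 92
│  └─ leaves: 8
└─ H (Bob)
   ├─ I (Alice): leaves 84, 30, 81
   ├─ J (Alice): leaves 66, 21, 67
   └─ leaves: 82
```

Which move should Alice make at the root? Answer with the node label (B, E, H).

C (Alice): max(84, 31, 7) = 84
D (Alice): max(73, 53, 93) = 93
B (Bob): min(84, 93, 50) = 50
F (Alice): max(73, 76, 38) = 76
G (Alice): max(13, 9, 92) = 92
E (Bob): min(76, 92, 8) = 8
I (Alice): max(84, 30, 81) = 84
J (Alice): max(66, 21, 67) = 67
H (Bob): min(84, 67, 82) = 67
Root (Alice): max(50, 8, 67) = 67
Alice picks the child with the highest value: H (value 67).

H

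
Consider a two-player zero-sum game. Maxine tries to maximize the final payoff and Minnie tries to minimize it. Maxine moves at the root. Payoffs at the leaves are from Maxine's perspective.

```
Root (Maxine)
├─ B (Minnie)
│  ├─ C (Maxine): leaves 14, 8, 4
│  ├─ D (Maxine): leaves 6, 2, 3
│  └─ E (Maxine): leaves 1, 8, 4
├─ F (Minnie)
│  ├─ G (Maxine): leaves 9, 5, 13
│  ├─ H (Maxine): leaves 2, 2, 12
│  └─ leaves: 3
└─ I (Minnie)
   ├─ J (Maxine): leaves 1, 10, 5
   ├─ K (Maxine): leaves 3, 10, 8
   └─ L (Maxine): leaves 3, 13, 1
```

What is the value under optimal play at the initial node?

10

C (Maxine): max(14, 8, 4) = 14
D (Maxine): max(6, 2, 3) = 6
E (Maxine): max(1, 8, 4) = 8
B (Minnie): min(14, 6, 8) = 6
G (Maxine): max(9, 5, 13) = 13
H (Maxine): max(2, 2, 12) = 12
F (Minnie): min(13, 12, 3) = 3
J (Maxine): max(1, 10, 5) = 10
K (Maxine): max(3, 10, 8) = 10
L (Maxine): max(3, 13, 1) = 13
I (Minnie): min(10, 10, 13) = 10
Root (Maxine): max(6, 3, 10) = 10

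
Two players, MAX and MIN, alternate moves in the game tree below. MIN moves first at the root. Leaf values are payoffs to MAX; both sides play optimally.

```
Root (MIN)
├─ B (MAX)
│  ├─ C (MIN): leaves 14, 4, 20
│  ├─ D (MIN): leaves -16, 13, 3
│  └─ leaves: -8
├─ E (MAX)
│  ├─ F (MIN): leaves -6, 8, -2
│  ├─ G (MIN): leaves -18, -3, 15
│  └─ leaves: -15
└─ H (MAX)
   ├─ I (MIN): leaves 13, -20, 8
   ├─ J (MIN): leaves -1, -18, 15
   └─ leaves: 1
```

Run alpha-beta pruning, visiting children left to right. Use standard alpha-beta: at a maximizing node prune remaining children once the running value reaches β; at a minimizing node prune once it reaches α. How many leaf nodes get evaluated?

17

C [α=-∞,β=+∞]: v=4
D [α=4,β=+∞]: v=-16 after child 1 ≤ α → α-cutoff, skip 2
B [α=-∞,β=+∞]: v=4
F [α=-∞,β=4]: v=-6
G [α=-6,β=4]: v=-18 after child 1 ≤ α → α-cutoff, skip 2
E [α=-∞,β=4]: v=-6
I [α=-∞,β=-6]: v=-20
J [α=-20,β=-6]: v=-18
H [α=-∞,β=-6]: v=1
Root [α=-∞,β=+∞]: v=-6
Leaves evaluated: 17 of 21.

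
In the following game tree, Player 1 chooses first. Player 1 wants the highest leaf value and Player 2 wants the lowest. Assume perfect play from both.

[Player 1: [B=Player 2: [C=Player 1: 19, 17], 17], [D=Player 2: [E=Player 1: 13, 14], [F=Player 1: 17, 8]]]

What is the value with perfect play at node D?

14

E: max(13, 14) = 14
F: max(17, 8) = 17
D: min(14, 17) = 14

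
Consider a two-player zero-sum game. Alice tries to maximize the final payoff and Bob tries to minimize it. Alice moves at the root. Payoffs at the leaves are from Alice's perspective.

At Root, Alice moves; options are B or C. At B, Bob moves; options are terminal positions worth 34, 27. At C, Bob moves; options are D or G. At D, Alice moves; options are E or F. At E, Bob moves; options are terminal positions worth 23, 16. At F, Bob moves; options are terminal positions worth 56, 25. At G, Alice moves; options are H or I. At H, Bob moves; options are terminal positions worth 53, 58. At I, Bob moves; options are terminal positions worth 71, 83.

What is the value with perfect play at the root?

B (Bob): min(34, 27) = 27
E (Bob): min(23, 16) = 16
F (Bob): min(56, 25) = 25
D (Alice): max(16, 25) = 25
H (Bob): min(53, 58) = 53
I (Bob): min(71, 83) = 71
G (Alice): max(53, 71) = 71
C (Bob): min(25, 71) = 25
Root (Alice): max(27, 25) = 27

27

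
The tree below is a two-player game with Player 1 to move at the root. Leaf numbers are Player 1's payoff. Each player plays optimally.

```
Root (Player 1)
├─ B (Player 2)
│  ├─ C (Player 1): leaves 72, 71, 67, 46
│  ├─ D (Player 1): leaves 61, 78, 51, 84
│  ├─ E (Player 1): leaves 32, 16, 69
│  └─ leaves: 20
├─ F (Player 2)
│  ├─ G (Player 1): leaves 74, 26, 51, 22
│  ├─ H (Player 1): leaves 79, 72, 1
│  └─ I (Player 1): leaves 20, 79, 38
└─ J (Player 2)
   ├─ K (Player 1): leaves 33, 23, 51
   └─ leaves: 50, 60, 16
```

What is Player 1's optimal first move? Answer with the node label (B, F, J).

F

C (Player 1): max(72, 71, 67, 46) = 72
D (Player 1): max(61, 78, 51, 84) = 84
E (Player 1): max(32, 16, 69) = 69
B (Player 2): min(72, 84, 69, 20) = 20
G (Player 1): max(74, 26, 51, 22) = 74
H (Player 1): max(79, 72, 1) = 79
I (Player 1): max(20, 79, 38) = 79
F (Player 2): min(74, 79, 79) = 74
K (Player 1): max(33, 23, 51) = 51
J (Player 2): min(51, 50, 60, 16) = 16
Root (Player 1): max(20, 74, 16) = 74
Player 1 picks the child with the highest value: F (value 74).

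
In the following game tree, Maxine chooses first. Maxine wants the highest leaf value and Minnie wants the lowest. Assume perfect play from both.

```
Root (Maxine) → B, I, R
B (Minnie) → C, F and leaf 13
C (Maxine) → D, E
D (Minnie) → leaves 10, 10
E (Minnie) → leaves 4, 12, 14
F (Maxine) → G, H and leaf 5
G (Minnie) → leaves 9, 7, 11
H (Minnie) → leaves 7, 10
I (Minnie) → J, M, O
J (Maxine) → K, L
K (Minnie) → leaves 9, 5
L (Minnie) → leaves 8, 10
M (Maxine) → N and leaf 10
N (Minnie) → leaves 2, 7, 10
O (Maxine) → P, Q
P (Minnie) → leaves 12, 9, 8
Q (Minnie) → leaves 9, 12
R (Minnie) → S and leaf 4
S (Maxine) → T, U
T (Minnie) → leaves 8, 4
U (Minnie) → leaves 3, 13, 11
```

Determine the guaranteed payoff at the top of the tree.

D (Minnie): min(10, 10) = 10
E (Minnie): min(4, 12, 14) = 4
C (Maxine): max(10, 4) = 10
G (Minnie): min(9, 7, 11) = 7
H (Minnie): min(7, 10) = 7
F (Maxine): max(7, 7, 5) = 7
B (Minnie): min(10, 7, 13) = 7
K (Minnie): min(9, 5) = 5
L (Minnie): min(8, 10) = 8
J (Maxine): max(5, 8) = 8
N (Minnie): min(2, 7, 10) = 2
M (Maxine): max(2, 10) = 10
P (Minnie): min(12, 9, 8) = 8
Q (Minnie): min(9, 12) = 9
O (Maxine): max(8, 9) = 9
I (Minnie): min(8, 10, 9) = 8
T (Minnie): min(8, 4) = 4
U (Minnie): min(3, 13, 11) = 3
S (Maxine): max(4, 3) = 4
R (Minnie): min(4, 4) = 4
Root (Maxine): max(7, 8, 4) = 8

8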